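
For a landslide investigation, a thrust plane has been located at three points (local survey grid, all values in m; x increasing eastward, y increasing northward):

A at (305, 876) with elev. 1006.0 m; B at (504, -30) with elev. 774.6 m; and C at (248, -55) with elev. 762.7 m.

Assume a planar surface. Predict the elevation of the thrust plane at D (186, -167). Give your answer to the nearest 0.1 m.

Let the plane be z = a·x + b·y + c.
B−A: 199a − 906b = −231.4;  C−A: −57a − 931b = −243.3.
Solving gives a = 0.02109, b = 0.26004.
Then c = 1006 − a·305 − b·876 = 771.77.
At (186, -167): z = 3.9 − 43.4 + 771.77 = 732.3 m.

732.3 m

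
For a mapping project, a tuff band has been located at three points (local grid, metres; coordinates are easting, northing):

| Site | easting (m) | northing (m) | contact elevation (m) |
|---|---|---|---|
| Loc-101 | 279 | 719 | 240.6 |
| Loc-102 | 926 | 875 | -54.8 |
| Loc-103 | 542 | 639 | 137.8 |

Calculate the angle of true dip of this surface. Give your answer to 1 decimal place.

23.9°

Two edge vectors: Loc-101→Loc-102 = (647, 156, -295.4), Loc-101→Loc-103 = (263, -80, -102.8).
Normal n = (Loc-101→Loc-102) × (Loc-101→Loc-103) = (-39668.8, -11178.6, -92788).
So ∂z/∂easting = −n_x/n_z = −0.42752 and ∂z/∂northing = −n_y/n_z = −0.12047.
Gradient magnitude |∇z| = √(a² + b²) = √(0.18277 + 0.01451) = 0.44417.
True dip = arctan(0.44417) = 23.9°, dipping toward ENE (azimuth ≈ 074°).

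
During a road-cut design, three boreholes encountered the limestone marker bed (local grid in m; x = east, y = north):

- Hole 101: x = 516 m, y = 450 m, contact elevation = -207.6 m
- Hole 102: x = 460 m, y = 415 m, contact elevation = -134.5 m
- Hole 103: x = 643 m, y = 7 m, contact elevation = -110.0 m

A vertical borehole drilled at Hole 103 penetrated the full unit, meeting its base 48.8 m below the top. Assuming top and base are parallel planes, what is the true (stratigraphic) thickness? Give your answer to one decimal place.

Two edge vectors: Hole 101→Hole 102 = (-56, -35, 73.1), Hole 101→Hole 103 = (127, -443, 97.6).
Normal n = (Hole 101→Hole 102) × (Hole 101→Hole 103) = (28967.3, 14749.3, 29253).
So ∂z/∂x = −n_x/n_z = −0.99023 and ∂z/∂y = −n_y/n_z = −0.50420.
|∇z| = √(a²+b²) = 1.11121, so dip δ = arctan(1.11121) = 48.02°.
True thickness = vertical thickness × cos δ = 48.8 × cos 48.02° = 32.6 m.

32.6 m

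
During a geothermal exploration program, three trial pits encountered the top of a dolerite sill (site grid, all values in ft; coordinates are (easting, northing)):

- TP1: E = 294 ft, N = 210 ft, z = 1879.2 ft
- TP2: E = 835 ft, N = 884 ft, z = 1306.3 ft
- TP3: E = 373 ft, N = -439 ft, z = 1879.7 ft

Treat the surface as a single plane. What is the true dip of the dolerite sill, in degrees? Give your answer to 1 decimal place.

Two edge vectors: TP1→TP2 = (541, 674, -572.9), TP1→TP3 = (79, -649, 0.5).
Normal n = (TP1→TP2) × (TP1→TP3) = (-371475.1, -45529.6, -404355).
So ∂z/∂E = −n_x/n_z = −0.91869 and ∂z/∂N = −n_y/n_z = −0.11260.
Gradient magnitude |∇z| = √(a² + b²) = √(0.84398 + 0.01268) = 0.92556.
True dip = arctan(0.92556) = 42.8°, dipping toward E (azimuth ≈ 083°).

42.8°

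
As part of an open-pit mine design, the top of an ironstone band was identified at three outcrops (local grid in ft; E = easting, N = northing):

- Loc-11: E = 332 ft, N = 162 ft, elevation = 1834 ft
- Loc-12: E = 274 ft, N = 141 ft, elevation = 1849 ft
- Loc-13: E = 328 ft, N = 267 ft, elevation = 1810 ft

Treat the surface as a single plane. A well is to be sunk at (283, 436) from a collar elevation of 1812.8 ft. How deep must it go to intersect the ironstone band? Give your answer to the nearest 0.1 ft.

34.7 ft

Let the plane be z = a·E + b·N + c.
Loc-12−Loc-11: −58a − 21b = 15;  Loc-13−Loc-11: −4a + 105b = −24.
Solving gives a = −0.17347, b = −0.23518.
Then c = 1834 − a·332 − b·162 = 1929.69.
At (283, 436): z_contact = −49.09 − 102.54 + 1929.69 = 1778.06 ft.
Depth below ground = 1812.8 − 1778.06 = 34.7 ft.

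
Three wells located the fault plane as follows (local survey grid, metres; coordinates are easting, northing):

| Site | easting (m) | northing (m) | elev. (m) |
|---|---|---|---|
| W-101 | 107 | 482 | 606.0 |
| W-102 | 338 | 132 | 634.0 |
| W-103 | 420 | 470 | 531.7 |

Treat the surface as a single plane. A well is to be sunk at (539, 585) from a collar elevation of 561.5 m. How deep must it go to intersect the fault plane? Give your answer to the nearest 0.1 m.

87.1 m

Two edge vectors: W-101→W-102 = (231, -350, 28), W-101→W-103 = (313, -12, -74.3).
Normal n = (W-101→W-102) × (W-101→W-103) = (26341, 25927.3, 106778).
So ∂z/∂easting = −n_x/n_z = −0.24669 and ∂z/∂northing = −n_y/n_z = −0.24281.
Intercept c from W-101: 606 + 26.40 + 117.04 = 749.43.
At (539, 585): z_contact = −132.97 − 142.05 + 749.43 = 474.42 m.
Depth below ground = 561.5 − 474.42 = 87.1 m.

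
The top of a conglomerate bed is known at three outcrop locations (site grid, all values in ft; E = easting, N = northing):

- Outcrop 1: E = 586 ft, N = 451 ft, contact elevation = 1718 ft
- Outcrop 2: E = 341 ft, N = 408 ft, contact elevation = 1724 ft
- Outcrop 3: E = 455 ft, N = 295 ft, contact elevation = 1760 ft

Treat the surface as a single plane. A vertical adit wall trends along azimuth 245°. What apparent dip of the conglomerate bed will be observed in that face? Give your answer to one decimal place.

5.7°

Two edge vectors: Outcrop 1→Outcrop 2 = (-245, -43, 6), Outcrop 1→Outcrop 3 = (-131, -156, 42).
Normal n = (Outcrop 1→Outcrop 2) × (Outcrop 1→Outcrop 3) = (-870, 9504, 32587).
So ∂z/∂E = −n_x/n_z = 0.02670 and ∂z/∂N = −n_y/n_z = −0.29165.
Unit vector along 245° is (sin 245°, cos 245°) = (-0.9063, -0.4226).
Slope in that direction = a·(-0.9063) + b·(-0.4226) = 0.09906.
Apparent dip = arctan|0.09906| = 5.7° (true dip is 16.3°, so apparent ≤ true as expected).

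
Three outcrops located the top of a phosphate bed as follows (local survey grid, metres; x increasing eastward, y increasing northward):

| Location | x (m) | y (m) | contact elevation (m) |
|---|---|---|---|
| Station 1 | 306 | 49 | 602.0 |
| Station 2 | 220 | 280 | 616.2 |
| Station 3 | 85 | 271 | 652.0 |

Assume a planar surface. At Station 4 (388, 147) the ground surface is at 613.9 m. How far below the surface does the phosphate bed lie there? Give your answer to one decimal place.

37.0 m

Two edge vectors: Station 1→Station 2 = (-86, 231, 14.2), Station 1→Station 3 = (-221, 222, 50).
Normal n = (Station 1→Station 2) × (Station 1→Station 3) = (8397.6, 1161.8, 31959).
So ∂z/∂x = −n_x/n_z = −0.26276 and ∂z/∂y = −n_y/n_z = −0.03635.
Intercept c from Station 1: 602 + 80.41 + 1.78 = 684.19.
At (388, 147): z_contact = −101.95 − 5.34 + 684.19 = 576.89 m.
Depth below ground = 613.9 − 576.89 = 37.0 m.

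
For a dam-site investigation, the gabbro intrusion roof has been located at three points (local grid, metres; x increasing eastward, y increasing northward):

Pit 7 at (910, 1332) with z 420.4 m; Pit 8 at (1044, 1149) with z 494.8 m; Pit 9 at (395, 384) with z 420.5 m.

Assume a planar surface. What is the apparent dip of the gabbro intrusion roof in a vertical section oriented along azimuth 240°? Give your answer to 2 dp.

Two edge vectors: Pit 7→Pit 8 = (134, -183, 74.4), Pit 7→Pit 9 = (-515, -948, 0.1).
Normal n = (Pit 7→Pit 8) × (Pit 7→Pit 9) = (70512.9, -38329.4, -221277).
So ∂z/∂x = −n_x/n_z = 0.31866 and ∂z/∂y = −n_y/n_z = −0.17322.
Unit vector along 240° is (sin 240°, cos 240°) = (-0.8660, -0.5000).
Slope in that direction = a·(-0.8660) + b·(-0.5000) = −0.18936.
Apparent dip = arctan|0.18936| = 10.72° (true dip is 19.9°, so apparent ≤ true as expected).

10.72°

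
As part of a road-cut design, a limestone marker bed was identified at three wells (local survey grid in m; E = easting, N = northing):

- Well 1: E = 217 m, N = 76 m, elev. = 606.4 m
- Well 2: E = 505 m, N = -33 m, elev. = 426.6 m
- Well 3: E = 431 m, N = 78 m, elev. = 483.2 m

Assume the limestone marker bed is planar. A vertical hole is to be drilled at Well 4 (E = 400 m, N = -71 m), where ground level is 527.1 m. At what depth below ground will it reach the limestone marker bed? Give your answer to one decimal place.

44.7 m

Let the plane be z = a·E + b·N + c.
Well 2−Well 1: 288a − 109b = −179.8;  Well 3−Well 1: 214a + 2b = −123.2.
Solving gives a = −0.57687, b = 0.12533.
Then c = 606.4 − a·217 − b·76 = 722.06.
At (400, -71): z_contact = −230.75 − 8.90 + 722.06 = 482.41 m.
Depth below ground = 527.1 − 482.41 = 44.7 m.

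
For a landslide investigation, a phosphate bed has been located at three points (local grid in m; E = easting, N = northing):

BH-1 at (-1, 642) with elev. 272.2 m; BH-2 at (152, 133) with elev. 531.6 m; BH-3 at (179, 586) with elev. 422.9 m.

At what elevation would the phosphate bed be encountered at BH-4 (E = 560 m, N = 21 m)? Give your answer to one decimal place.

Let the plane be z = a·E + b·N + c.
BH-2−BH-1: 153a − 509b = 259.4;  BH-3−BH-1: 180a − 56b = 150.7.
Solving gives a = 0.74869, b = −0.28458.
Then c = 272.2 − a·-1 − b·642 = 455.65.
At (560, 21): z = 419.3 − 6.0 + 455.65 = 868.9 m.

868.9 m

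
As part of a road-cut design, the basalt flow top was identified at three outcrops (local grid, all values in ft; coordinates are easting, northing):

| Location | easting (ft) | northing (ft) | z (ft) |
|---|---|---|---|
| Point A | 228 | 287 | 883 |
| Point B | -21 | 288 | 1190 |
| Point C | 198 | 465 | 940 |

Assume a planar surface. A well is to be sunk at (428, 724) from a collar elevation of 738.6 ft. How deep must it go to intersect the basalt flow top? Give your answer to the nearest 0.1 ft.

Two edge vectors: Point A→Point B = (-249, 1, 307), Point A→Point C = (-30, 178, 57).
Normal n = (Point A→Point B) × (Point A→Point C) = (-54589, 4983, -44292).
So ∂z/∂easting = −n_x/n_z = −1.23248 and ∂z/∂northing = −n_y/n_z = 0.11250.
Intercept c from Point A: 883 + 281.01 − 32.29 = 1131.72.
At (428, 724): z_contact = −527.50 + 81.45 + 1131.72 = 685.67 ft.
Depth below ground = 738.6 − 685.67 = 52.9 ft.

52.9 ft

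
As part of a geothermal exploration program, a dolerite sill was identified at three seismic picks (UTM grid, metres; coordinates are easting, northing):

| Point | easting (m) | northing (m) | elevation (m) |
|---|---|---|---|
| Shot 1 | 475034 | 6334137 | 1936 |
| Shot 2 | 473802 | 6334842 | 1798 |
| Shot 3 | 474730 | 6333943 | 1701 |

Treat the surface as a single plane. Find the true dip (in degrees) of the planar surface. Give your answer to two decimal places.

Two edge vectors: Shot 1→Shot 2 = (-1232, 705, -138), Shot 1→Shot 3 = (-304, -194, -235).
Normal n = (Shot 1→Shot 2) × (Shot 1→Shot 3) = (-192447, -247568, 453328).
So ∂z/∂easting = −n_x/n_z = 0.42452 and ∂z/∂northing = −n_y/n_z = 0.54611.
Gradient magnitude |∇z| = √(a² + b²) = √(0.18022 + 0.29824) = 0.69171.
True dip = arctan(0.69171) = 34.67°, dipping toward SW (azimuth ≈ 218°).

34.67°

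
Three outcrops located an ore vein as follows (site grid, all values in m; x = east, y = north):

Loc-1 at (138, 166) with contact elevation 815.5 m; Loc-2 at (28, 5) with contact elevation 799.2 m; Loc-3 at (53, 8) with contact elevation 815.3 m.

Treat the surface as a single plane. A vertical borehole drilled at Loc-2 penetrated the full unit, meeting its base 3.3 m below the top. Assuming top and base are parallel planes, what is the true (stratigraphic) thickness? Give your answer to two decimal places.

2.60 m

Two edge vectors: Loc-1→Loc-2 = (-110, -161, -16.3), Loc-1→Loc-3 = (-85, -158, -0.2).
Normal n = (Loc-1→Loc-2) × (Loc-1→Loc-3) = (-2543.2, 1363.5, 3695).
So ∂z/∂x = −n_x/n_z = 0.68828 and ∂z/∂y = −n_y/n_z = −0.36901.
|∇z| = √(a²+b²) = 0.78096, so dip δ = arctan(0.78096) = 37.99°.
True thickness = vertical thickness × cos δ = 3.3 × cos 37.99° = 2.60 m.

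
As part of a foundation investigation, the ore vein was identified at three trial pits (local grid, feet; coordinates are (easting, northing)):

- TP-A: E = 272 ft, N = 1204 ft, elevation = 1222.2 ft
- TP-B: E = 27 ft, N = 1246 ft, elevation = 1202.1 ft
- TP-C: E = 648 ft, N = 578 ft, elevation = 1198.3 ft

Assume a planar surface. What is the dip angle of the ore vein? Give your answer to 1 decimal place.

7.9°

Let the plane be z = a·E + b·N + c.
TP-B−TP-A: −245a + 42b = −20.1;  TP-C−TP-A: 376a − 626b = −23.9.
Solving gives a = 0.09875, b = 0.09749.
Gradient magnitude |∇z| = √(a² + b²) = √(0.00975 + 0.00951) = 0.13877.
True dip = arctan(0.13877) = 7.9°, dipping toward SW (azimuth ≈ 225°).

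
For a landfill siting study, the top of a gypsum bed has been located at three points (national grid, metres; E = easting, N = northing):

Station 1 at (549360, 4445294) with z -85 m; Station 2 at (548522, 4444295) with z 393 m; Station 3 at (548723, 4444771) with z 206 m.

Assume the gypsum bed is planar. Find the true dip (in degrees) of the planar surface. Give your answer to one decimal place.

20.2°

Let the plane be z = a·E + b·N + c.
Station 2−Station 1: −838a − 999b = 478;  Station 3−Station 1: −637a − 523b = 291.
Solving gives a = −0.20554, b = −0.30606.
Gradient magnitude |∇z| = √(a² + b²) = √(0.04225 + 0.09368) = 0.36868.
True dip = arctan(0.36868) = 20.2°, dipping toward NE (azimuth ≈ 034°).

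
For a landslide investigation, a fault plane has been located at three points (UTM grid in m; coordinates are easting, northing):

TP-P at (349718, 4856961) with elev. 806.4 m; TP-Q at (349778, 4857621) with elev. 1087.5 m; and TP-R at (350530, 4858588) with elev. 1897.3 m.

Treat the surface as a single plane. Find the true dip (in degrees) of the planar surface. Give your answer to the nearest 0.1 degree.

35.2°

Let the plane be z = a·easting + b·northing + c.
TP-Q−TP-P: 60a + 660b = 281.1;  TP-R−TP-P: 812a + 1627b = 1090.9.
Solving gives a = 0.59923, b = 0.37143.
Gradient magnitude |∇z| = √(a² + b²) = √(0.35908 + 0.13796) = 0.70501.
True dip = arctan(0.70501) = 35.2°, dipping toward WSW (azimuth ≈ 238°).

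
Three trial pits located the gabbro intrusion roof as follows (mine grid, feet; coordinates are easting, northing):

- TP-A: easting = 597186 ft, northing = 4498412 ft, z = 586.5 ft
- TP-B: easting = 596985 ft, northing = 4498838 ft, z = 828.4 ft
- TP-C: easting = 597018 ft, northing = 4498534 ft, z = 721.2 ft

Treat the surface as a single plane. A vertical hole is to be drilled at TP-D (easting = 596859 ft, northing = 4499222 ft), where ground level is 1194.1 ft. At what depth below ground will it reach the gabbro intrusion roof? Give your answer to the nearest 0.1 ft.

Let the plane be z = a·easting + b·northing + c.
TP-B−TP-A: −201a + 426b = 241.9;  TP-C−TP-A: −168a + 122b = 134.7.
Solving gives a = −0.592407431, b = 0.288324193.
Then c = 586.5 − a·597186 − b·4498412 = −942637.09.
At (596859, 4499222): z_contact = −353583.71 + 1297234.55 − 942637.09 = 1013.76 ft.
Depth below ground = 1194.1 − 1013.76 = 180.3 ft.

180.3 ft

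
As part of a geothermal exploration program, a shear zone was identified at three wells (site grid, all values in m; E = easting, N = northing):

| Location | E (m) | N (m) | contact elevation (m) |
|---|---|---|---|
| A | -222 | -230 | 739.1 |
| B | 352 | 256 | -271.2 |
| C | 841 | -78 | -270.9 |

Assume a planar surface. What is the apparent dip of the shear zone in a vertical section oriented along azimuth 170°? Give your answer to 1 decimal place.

44.9°

Two edge vectors: A→B = (574, 486, -1010.3), A→C = (1063, 152, -1010).
Normal n = (A→B) × (A→C) = (-337294.4, -494208.9, -429370).
So ∂z/∂E = −n_x/n_z = −0.78556 and ∂z/∂N = −n_y/n_z = −1.15101.
Unit vector along 170° is (sin 170°, cos 170°) = (0.1736, -0.9848).
Slope in that direction = a·(0.1736) + b·(-0.9848) = 0.99711.
Apparent dip = arctan|0.99711| = 44.9° (true dip is 54.3°, so apparent ≤ true as expected).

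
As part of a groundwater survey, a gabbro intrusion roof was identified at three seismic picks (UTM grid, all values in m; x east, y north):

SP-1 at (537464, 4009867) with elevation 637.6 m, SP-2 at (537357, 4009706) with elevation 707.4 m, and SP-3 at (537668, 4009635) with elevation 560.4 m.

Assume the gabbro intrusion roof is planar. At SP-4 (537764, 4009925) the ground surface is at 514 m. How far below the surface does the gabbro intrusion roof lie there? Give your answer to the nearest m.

Let the plane be z = a·x + b·y + c.
SP-2−SP-1: −107a − 161b = 69.8;  SP-3−SP-1: 204a − 232b = −77.2.
Solving gives a = −0.49633766, b = −0.10367622.
Then c = 637.6 − a·537464 − b·4009867 = 683129.06.
At (537764, 4009925): z_contact = −266912.5 − 415733.8 + 683129.06 = 482.7 m.
Depth below ground = 514 − 482.7 = 31 m.

31 m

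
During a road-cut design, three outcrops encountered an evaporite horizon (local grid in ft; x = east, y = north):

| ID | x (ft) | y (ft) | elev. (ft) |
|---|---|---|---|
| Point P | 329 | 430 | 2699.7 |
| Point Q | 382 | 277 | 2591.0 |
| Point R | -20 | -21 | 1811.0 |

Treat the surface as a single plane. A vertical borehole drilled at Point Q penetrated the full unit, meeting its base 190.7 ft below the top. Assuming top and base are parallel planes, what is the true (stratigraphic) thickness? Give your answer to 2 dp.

Two edge vectors: Point P→Point Q = (53, -153, -108.7), Point P→Point R = (-349, -451, -888.7).
Normal n = (Point P→Point Q) × (Point P→Point R) = (86947.4, 85037.4, -77300).
So ∂z/∂x = −n_x/n_z = 1.12480 and ∂z/∂y = −n_y/n_z = 1.10010.
|∇z| = √(a²+b²) = 1.57334, so dip δ = arctan(1.57334) = 57.56°.
True thickness = vertical thickness × cos δ = 190.7 × cos 57.56° = 102.29 ft.

102.29 ft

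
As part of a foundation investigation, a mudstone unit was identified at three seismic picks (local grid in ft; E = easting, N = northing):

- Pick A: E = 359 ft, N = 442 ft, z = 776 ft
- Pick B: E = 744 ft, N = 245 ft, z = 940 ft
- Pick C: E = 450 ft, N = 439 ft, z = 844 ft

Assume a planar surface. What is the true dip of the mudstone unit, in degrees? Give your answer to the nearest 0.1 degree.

45.6°

Let the plane be z = a·E + b·N + c.
Pick B−Pick A: 385a − 197b = 164;  Pick C−Pick A: 91a − 3b = 68.
Solving gives a = 0.76938, b = 0.67112.
Gradient magnitude |∇z| = √(a² + b²) = √(0.59194 + 0.45040) = 1.02095.
True dip = arctan(1.02095) = 45.6°, dipping toward SW (azimuth ≈ 229°).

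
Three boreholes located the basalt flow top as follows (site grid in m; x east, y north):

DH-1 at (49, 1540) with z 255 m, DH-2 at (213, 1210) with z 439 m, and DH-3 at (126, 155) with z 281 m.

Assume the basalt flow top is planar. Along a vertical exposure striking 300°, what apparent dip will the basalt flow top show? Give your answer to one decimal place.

45.9°

Let the plane be z = a·x + b·y + c.
DH-2−DH-1: 164a − 330b = 184;  DH-3−DH-1: 77a − 1385b = 26.
Solving gives a = 1.22074, b = 0.04910.
Unit vector along 300° is (sin 300°, cos 300°) = (-0.8660, 0.5000).
Slope in that direction = a·(-0.8660) + b·(0.5000) = −1.03264.
Apparent dip = arctan|1.03264| = 45.9° (true dip is 50.7°, so apparent ≤ true as expected).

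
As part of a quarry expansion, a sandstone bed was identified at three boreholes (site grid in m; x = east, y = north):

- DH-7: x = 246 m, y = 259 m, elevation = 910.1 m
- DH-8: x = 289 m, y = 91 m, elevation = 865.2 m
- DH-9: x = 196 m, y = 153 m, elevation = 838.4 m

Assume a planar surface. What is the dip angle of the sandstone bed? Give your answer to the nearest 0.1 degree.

34.9°

Two edge vectors: DH-7→DH-8 = (43, -168, -44.9), DH-7→DH-9 = (-50, -106, -71.7).
Normal n = (DH-7→DH-8) × (DH-7→DH-9) = (7286.2, 5328.1, -12958).
So ∂z/∂x = −n_x/n_z = 0.56229 and ∂z/∂y = −n_y/n_z = 0.41118.
Gradient magnitude |∇z| = √(a² + b²) = √(0.31617 + 0.16907) = 0.69660.
True dip = arctan(0.69660) = 34.9°, dipping toward SW (azimuth ≈ 234°).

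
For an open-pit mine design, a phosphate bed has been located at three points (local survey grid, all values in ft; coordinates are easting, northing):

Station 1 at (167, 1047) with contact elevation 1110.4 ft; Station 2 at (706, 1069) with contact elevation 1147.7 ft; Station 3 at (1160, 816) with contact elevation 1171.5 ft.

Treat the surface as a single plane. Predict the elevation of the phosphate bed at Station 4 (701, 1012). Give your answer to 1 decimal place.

Two edge vectors: Station 1→Station 2 = (539, 22, 37.3), Station 1→Station 3 = (993, -231, 61.1).
Normal n = (Station 1→Station 2) × (Station 1→Station 3) = (9960.5, 4106, -146355).
So ∂z/∂easting = −n_x/n_z = 0.068057 and ∂z/∂northing = −n_y/n_z = 0.028055.
Intercept c from Station 1: 1110.4 − 11.37 − 29.37 = 1069.66.
At (701, 1012): z = 47.7 + 28.4 + 1069.66 = 1145.8 ft.

1145.8 ft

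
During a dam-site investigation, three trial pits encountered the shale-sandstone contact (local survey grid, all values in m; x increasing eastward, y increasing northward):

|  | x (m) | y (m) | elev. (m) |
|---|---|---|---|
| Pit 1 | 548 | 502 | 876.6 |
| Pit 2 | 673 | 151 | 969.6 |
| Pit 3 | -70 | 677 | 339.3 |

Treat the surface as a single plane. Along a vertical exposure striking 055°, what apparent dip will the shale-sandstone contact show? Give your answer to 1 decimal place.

Let the plane be z = a·x + b·y + c.
Pit 2−Pit 1: 125a − 351b = 93;  Pit 3−Pit 1: −618a + 175b = −537.3.
Solving gives a = 0.88348, b = 0.04967.
Unit vector along 055° is (sin 55°, cos 55°) = (0.8192, 0.5736).
Slope in that direction = a·(0.8192) + b·(0.5736) = 0.75220.
Apparent dip = arctan|0.75220| = 37.0° (true dip is 41.5°, so apparent ≤ true as expected).

37.0°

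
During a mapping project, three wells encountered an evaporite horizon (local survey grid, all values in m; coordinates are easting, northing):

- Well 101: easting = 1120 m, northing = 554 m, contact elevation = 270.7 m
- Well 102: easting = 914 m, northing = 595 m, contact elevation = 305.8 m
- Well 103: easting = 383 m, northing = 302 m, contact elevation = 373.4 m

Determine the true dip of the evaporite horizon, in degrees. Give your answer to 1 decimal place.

Two edge vectors: Well 101→Well 102 = (-206, 41, 35.1), Well 101→Well 103 = (-737, -252, 102.7).
Normal n = (Well 101→Well 102) × (Well 101→Well 103) = (13055.9, -4712.5, 82129).
So ∂z/∂easting = −n_x/n_z = −0.15897 and ∂z/∂northing = −n_y/n_z = 0.05738.
Gradient magnitude |∇z| = √(a² + b²) = √(0.02527 + 0.00329) = 0.16901.
True dip = arctan(0.16901) = 9.6°, dipping toward ESE (azimuth ≈ 110°).

9.6°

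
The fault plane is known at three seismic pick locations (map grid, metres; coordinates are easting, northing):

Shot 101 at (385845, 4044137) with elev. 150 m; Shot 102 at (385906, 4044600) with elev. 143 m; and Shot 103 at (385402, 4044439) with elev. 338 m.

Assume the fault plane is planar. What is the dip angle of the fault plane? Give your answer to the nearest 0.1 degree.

21.8°

Let the plane be z = a·easting + b·northing + c.
Shot 102−Shot 101: 61a + 463b = −7;  Shot 103−Shot 101: −443a + 302b = 188.
Solving gives a = −0.39886, b = 0.03743.
Gradient magnitude |∇z| = √(a² + b²) = √(0.15909 + 0.00140) = 0.40061.
True dip = arctan(0.40061) = 21.8°, dipping toward E (azimuth ≈ 095°).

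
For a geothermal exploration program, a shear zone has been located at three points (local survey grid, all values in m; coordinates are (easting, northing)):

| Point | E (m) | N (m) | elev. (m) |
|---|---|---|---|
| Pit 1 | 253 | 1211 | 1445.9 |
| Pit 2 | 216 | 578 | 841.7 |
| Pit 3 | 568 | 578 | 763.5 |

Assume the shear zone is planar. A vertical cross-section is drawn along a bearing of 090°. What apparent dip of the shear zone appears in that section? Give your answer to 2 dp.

12.53°

Let the plane be z = a·E + b·N + c.
Pit 2−Pit 1: −37a − 633b = −604.2;  Pit 3−Pit 1: 315a − 633b = −682.4.
Solving gives a = −0.22216, b = 0.96749.
Unit vector along 090° is (sin 90°, cos 90°) = (1.0000, 0.0000).
Slope in that direction = a·(1.0000) + b·(0.0000) = −0.22216.
Apparent dip = arctan|0.22216| = 12.53° (true dip is 44.8°, so apparent ≤ true as expected).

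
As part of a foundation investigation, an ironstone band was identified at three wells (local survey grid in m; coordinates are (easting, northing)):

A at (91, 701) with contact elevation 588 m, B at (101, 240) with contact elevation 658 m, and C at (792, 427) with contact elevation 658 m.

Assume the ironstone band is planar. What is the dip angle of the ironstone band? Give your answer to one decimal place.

Two edge vectors: A→B = (10, -461, 70), A→C = (701, -274, 70).
Normal n = (A→B) × (A→C) = (-13090, 48370, 320421).
So ∂z/∂E = −n_x/n_z = 0.04085 and ∂z/∂N = −n_y/n_z = −0.15096.
Gradient magnitude |∇z| = √(a² + b²) = √(0.00167 + 0.02279) = 0.15639.
True dip = arctan(0.15639) = 8.9°, dipping toward NNW (azimuth ≈ 345°).

8.9°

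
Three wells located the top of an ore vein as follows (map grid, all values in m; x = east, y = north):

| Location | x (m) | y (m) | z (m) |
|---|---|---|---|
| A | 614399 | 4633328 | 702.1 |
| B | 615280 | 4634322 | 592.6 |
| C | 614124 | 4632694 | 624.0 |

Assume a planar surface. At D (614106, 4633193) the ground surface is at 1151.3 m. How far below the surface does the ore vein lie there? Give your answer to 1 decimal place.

Let the plane be z = a·x + b·y + c.
B−A: 881a + 994b = −109.5;  C−A: −275a − 634b = −78.1.
Solving gives a = −0.515611282, b = 0.346834547.
Then c = 702.1 − a·614399 − b·4633328 = −1289505.06.
At (614106, 4633193): z_contact = −316639.98 + 1606951.39 − 1289505.06 = 806.35 m.
Depth below ground = 1151.3 − 806.35 = 344.9 m.

344.9 m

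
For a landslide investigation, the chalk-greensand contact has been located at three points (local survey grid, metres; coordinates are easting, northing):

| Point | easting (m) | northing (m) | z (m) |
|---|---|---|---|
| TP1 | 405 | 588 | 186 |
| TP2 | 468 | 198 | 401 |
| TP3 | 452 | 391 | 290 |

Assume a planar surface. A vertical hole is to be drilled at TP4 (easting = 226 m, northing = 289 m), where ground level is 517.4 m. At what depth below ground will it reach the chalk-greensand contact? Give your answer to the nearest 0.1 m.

97.6 m

Two edge vectors: TP1→TP2 = (63, -390, 215), TP1→TP3 = (47, -197, 104).
Normal n = (TP1→TP2) × (TP1→TP3) = (1795, 3553, 5919).
So ∂z/∂easting = −n_x/n_z = −0.30326 and ∂z/∂northing = −n_y/n_z = −0.60027.
Intercept c from TP1: 186 + 122.82 + 352.96 = 661.78.
At (226, 289): z_contact = −68.54 − 173.48 + 661.78 = 419.76 m.
Depth below ground = 517.4 − 419.76 = 97.6 m.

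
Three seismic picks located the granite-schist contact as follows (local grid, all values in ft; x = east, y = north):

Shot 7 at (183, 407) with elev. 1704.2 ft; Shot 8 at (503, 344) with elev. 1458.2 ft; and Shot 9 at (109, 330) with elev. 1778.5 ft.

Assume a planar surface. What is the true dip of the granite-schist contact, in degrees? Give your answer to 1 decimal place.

Let the plane be z = a·x + b·y + c.
Shot 8−Shot 7: 320a − 63b = −246;  Shot 9−Shot 7: −74a − 77b = 74.3.
Solving gives a = −0.80619, b = −0.19016.
Gradient magnitude |∇z| = √(a² + b²) = √(0.64994 + 0.03616) = 0.82831.
True dip = arctan(0.82831) = 39.6°, dipping toward ENE (azimuth ≈ 077°).

39.6°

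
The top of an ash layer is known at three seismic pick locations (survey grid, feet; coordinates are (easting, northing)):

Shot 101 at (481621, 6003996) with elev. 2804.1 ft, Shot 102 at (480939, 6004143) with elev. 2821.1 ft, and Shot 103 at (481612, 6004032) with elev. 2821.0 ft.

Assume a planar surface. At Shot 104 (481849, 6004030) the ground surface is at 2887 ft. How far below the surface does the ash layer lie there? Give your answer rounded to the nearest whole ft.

Let the plane be z = a·E + b·N + c.
Shot 102−Shot 101: −682a + 147b = 17;  Shot 103−Shot 101: −9a + 36b = 16.9.
Solving gives a = 0.08060183, b = 0.48959490.
Then c = 2804.1 − a·481621 − b·6003996 = −2975541.27.
At (481849, 6004030): z_contact = 38837.9 + 2939542.5 − 2975541.27 = 2839.1 ft.
Depth below ground = 2887 − 2839.1 = 48 ft.

48 ft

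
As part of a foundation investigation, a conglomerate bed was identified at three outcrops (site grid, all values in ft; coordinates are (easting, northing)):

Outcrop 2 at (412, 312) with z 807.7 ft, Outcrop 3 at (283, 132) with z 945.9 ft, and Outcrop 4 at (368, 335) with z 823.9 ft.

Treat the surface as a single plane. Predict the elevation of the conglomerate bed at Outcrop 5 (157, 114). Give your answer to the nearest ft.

Two edge vectors: Outcrop 2→Outcrop 3 = (-129, -180, 138.2), Outcrop 2→Outcrop 4 = (-44, 23, 16.2).
Normal n = (Outcrop 2→Outcrop 3) × (Outcrop 2→Outcrop 4) = (-6094.6, -3991, -10887).
So ∂z/∂E = −n_x/n_z = −0.55981 and ∂z/∂N = −n_y/n_z = −0.36658.
Intercept c from Outcrop 2: 807.7 + 230.64 + 114.37 = 1152.71.
At (157, 114): z = −87.9 − 41.8 + 1152.71 = 1023.0 ft.

1023 ft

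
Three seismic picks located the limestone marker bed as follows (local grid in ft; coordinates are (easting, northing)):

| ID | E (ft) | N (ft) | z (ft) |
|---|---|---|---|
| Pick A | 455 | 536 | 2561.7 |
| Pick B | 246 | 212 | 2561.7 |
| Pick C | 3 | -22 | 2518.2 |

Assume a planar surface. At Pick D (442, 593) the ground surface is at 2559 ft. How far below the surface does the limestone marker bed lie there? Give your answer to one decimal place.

Two edge vectors: Pick A→Pick B = (-209, -324, 0), Pick A→Pick C = (-452, -558, -43.5).
Normal n = (Pick A→Pick B) × (Pick A→Pick C) = (14094, -9091.5, -29826).
So ∂z/∂E = −n_x/n_z = 0.47254 and ∂z/∂N = −n_y/n_z = −0.30482.
Intercept c from Pick A: 2561.7 − 215.01 + 163.38 = 2510.08.
At (442, 593): z_contact = 208.86 − 180.76 + 2510.08 = 2538.18 ft.
Depth below ground = 2559 − 2538.18 = 20.8 ft.

20.8 ft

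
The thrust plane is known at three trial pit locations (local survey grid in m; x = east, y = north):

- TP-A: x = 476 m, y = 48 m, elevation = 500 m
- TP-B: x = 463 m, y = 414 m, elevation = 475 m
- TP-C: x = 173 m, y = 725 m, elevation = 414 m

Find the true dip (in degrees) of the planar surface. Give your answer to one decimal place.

8.9°

Two edge vectors: TP-A→TP-B = (-13, 366, -25), TP-A→TP-C = (-303, 677, -86).
Normal n = (TP-A→TP-B) × (TP-A→TP-C) = (-14551, 6457, 102097).
So ∂z/∂x = −n_x/n_z = 0.14252 and ∂z/∂y = −n_y/n_z = −0.06324.
Gradient magnitude |∇z| = √(a² + b²) = √(0.02031 + 0.00400) = 0.15592.
True dip = arctan(0.15592) = 8.9°, dipping toward WNW (azimuth ≈ 294°).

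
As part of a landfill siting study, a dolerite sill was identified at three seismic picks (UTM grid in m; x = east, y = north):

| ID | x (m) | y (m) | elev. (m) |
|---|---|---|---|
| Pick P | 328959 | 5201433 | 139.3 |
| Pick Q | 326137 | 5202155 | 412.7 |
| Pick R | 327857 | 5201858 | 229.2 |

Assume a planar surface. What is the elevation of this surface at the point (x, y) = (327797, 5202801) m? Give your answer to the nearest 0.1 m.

125.7 m

Let the plane be z = a·x + b·y + c.
Pick Q−Pick P: −2822a + 722b = 273.4;  Pick R−Pick P: −1102a + 425b = 89.9.
Solving gives a = −0.127040965, b = −0.117880339.
Then c = 139.3 − a·328959 − b·5201433 = 655077.25.
At (327797, 5202801): z = −41643.6 − 613307.9 + 655077.25 = 125.7 m.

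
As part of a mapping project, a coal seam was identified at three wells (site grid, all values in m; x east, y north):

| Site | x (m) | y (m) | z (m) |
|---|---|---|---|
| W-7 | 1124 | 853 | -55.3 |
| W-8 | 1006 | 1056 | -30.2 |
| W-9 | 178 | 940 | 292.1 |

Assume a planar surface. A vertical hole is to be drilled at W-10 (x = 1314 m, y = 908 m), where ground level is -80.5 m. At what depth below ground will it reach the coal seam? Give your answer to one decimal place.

51.5 m

Two edge vectors: W-7→W-8 = (-118, 203, 25.1), W-7→W-9 = (-946, 87, 347.4).
Normal n = (W-7→W-8) × (W-7→W-9) = (68338.5, 17248.6, 181772).
So ∂z/∂x = −n_x/n_z = −0.375957 and ∂z/∂y = −n_y/n_z = −0.094891.
Intercept c from W-7: -55.3 + 422.58 + 80.94 = 448.22.
At (1314, 908): z_contact = −494.01 − 86.16 + 448.22 = -131.95 m.
Depth below ground = -80.5 − (-131.95) = 51.5 m.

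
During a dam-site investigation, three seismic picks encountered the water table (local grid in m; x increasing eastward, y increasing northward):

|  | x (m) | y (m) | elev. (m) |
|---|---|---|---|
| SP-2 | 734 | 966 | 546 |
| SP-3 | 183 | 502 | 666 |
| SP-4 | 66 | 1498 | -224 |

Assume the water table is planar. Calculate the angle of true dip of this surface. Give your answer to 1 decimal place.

Let the plane be z = a·x + b·y + c.
SP-3−SP-2: −551a − 464b = 120;  SP-4−SP-2: −668a + 532b = −770.
Solving gives a = 0.48657, b = −0.83642.
Gradient magnitude |∇z| = √(a² + b²) = √(0.23675 + 0.69959) = 0.96765.
True dip = arctan(0.96765) = 44.1°, dipping toward NNW (azimuth ≈ 330°).

44.1°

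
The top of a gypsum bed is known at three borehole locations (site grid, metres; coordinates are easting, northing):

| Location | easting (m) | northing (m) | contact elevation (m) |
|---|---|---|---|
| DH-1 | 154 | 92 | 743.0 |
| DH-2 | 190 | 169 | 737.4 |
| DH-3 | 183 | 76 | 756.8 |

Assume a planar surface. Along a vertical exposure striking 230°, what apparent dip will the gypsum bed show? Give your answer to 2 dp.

6.53°

Two edge vectors: DH-1→DH-2 = (36, 77, -5.6), DH-1→DH-3 = (29, -16, 13.8).
Normal n = (DH-1→DH-2) × (DH-1→DH-3) = (973, -659.2, -2809).
So ∂z/∂easting = −n_x/n_z = 0.34639 and ∂z/∂northing = −n_y/n_z = −0.23467.
Unit vector along 230° is (sin 230°, cos 230°) = (-0.7660, -0.6428).
Slope in that direction = a·(-0.7660) + b·(-0.6428) = −0.11450.
Apparent dip = arctan|0.11450| = 6.53° (true dip is 22.7°, so apparent ≤ true as expected).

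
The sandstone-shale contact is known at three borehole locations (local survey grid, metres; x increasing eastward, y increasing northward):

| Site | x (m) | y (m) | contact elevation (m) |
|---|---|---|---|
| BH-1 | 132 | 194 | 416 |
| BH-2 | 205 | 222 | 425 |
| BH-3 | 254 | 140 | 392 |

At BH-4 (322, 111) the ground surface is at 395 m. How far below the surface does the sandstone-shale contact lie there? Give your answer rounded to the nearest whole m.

Two edge vectors: BH-1→BH-2 = (73, 28, 9), BH-1→BH-3 = (122, -54, -24).
Normal n = (BH-1→BH-2) × (BH-1→BH-3) = (-186, 2850, -7358).
So ∂z/∂x = −n_x/n_z = −0.02528 and ∂z/∂y = −n_y/n_z = 0.38733.
Intercept c from BH-1: 416 + 3.34 − 75.14 = 344.19.
At (322, 111): z_contact = −8.1 + 43.0 + 344.19 = 379.0 m.
Depth below ground = 395 − 379.0 = 16 m.

16 m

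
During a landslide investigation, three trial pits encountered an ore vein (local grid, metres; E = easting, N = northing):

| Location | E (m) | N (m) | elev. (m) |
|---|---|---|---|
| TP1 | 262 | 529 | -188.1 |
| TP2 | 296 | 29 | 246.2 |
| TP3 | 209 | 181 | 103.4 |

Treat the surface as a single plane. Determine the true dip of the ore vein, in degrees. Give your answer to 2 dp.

41.04°

Two edge vectors: TP1→TP2 = (34, -500, 434.3), TP1→TP3 = (-53, -348, 291.5).
Normal n = (TP1→TP2) × (TP1→TP3) = (5386.4, -32928.9, -38332).
So ∂z/∂E = −n_x/n_z = 0.14052 and ∂z/∂N = −n_y/n_z = −0.85904.
Gradient magnitude |∇z| = √(a² + b²) = √(0.01975 + 0.73796) = 0.87046.
True dip = arctan(0.87046) = 41.04°, dipping toward N (azimuth ≈ 351°).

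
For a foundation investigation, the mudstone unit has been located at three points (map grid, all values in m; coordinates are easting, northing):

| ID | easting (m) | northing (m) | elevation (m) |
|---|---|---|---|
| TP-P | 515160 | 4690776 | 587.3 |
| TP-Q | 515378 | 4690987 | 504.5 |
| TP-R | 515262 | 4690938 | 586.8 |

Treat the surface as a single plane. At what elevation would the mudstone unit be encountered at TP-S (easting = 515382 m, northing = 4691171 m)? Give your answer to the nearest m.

Let the plane be z = a·easting + b·northing + c.
TP-Q−TP-P: 218a + 211b = −82.8;  TP-R−TP-P: 102a + 162b = −0.5.
Solving gives a = −0.96477454, b = 0.60436422.
Then c = 587.3 − a·515160 − b·4690776 = −2337336.61.
At (515382, 4691171): z = −497227.4 + 2835175.9 − 2337336.61 = 611.8 m.

612 m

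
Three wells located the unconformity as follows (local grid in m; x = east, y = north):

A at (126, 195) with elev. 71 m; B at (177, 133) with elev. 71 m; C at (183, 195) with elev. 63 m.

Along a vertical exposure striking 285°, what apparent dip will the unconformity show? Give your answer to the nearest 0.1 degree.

Two edge vectors: A→B = (51, -62, 0), A→C = (57, 0, -8).
Normal n = (A→B) × (A→C) = (496, 408, 3534).
So ∂z/∂x = −n_x/n_z = −0.14035 and ∂z/∂y = −n_y/n_z = −0.11545.
Unit vector along 285° is (sin 285°, cos 285°) = (-0.9659, 0.2588).
Slope in that direction = a·(-0.9659) + b·(0.2588) = 0.10569.
Apparent dip = arctan|0.10569| = 6.0° (true dip is 10.3°, so apparent ≤ true as expected).

6.0°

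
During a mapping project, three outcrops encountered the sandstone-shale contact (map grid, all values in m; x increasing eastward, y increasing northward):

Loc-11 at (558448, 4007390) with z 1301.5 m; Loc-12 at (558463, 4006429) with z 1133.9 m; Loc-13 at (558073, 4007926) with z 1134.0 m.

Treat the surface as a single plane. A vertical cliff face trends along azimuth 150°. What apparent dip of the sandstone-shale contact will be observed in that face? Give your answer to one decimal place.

Two edge vectors: Loc-11→Loc-12 = (15, -961, -167.6), Loc-11→Loc-13 = (-375, 536, -167.5).
Normal n = (Loc-11→Loc-12) × (Loc-11→Loc-13) = (250801.1, 65362.5, -352335).
So ∂z/∂x = −n_x/n_z = 0.71183 and ∂z/∂y = −n_y/n_z = 0.18551.
Unit vector along 150° is (sin 150°, cos 150°) = (0.5000, -0.8660).
Slope in that direction = a·(0.5000) + b·(-0.8660) = 0.19525.
Apparent dip = arctan|0.19525| = 11.0° (true dip is 36.3°, so apparent ≤ true as expected).

11.0°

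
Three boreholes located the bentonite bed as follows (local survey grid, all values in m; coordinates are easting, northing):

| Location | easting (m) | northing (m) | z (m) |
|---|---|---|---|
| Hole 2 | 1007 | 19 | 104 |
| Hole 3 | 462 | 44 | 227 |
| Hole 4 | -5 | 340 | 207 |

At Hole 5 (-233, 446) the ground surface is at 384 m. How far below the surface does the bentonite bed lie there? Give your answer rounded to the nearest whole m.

Let the plane be z = a·easting + b·northing + c.
Hole 3−Hole 2: −545a + 25b = 123;  Hole 4−Hole 2: −1012a + 321b = 103.
Solving gives a = −0.24664, b = −0.45669.
Then c = 104 − a·1007 − b·19 = 361.04.
At (-233, 446): z_contact = 57.5 − 203.7 + 361.04 = 214.8 m.
Depth below ground = 384 − 214.8 = 169 m.

169 m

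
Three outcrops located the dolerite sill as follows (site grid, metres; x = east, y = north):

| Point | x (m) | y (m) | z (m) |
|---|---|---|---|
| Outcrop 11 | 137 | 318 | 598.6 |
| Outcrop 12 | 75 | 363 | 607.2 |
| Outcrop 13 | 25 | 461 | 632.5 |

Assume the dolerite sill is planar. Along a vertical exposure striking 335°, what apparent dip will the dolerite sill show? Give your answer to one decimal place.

13.3°

Two edge vectors: Outcrop 11→Outcrop 12 = (-62, 45, 8.6), Outcrop 11→Outcrop 13 = (-112, 143, 33.9).
Normal n = (Outcrop 11→Outcrop 12) × (Outcrop 11→Outcrop 13) = (295.7, 1138.6, -3826).
So ∂z/∂x = −n_x/n_z = 0.07729 and ∂z/∂y = −n_y/n_z = 0.29760.
Unit vector along 335° is (sin 335°, cos 335°) = (-0.4226, 0.9063).
Slope in that direction = a·(-0.4226) + b·(0.9063) = 0.23705.
Apparent dip = arctan|0.23705| = 13.3° (true dip is 17.1°, so apparent ≤ true as expected).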